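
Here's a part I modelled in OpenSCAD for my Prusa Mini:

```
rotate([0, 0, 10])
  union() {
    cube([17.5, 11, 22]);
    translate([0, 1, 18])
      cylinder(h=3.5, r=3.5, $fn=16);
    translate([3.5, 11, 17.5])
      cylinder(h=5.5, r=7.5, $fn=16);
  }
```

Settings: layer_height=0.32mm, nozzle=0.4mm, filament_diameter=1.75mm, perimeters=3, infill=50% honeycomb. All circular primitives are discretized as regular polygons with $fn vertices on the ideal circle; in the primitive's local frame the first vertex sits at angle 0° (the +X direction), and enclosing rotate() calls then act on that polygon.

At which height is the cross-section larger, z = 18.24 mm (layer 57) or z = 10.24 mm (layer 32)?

layer 57 (z = 18.24 mm)

Layer 57 (z = 18.24): the cube (footprint 17.5×11) is included at this height (area 192.50 mm²); the r=3.5 cylinder at (0, 1) contributes a regular 16-gon of circumradius 3.5 (area = (16/2)·3.500²·sin(360°/16) = 37.50 mm²); the r=7.5 cylinder at (3.5, 11) contributes a regular 16-gon of circumradius 7.5 (area = (16/2)·7.500²·sin(360°/16) = 172.21 mm²); Merging all regions: the regions partially overlap — summed areas 402.21 mm² minus the doubly-counted overlap 80.77 mm² gives 321.44 mm² — area = 321.44 mm²; (rotated 10° about Z; rotation is an isometry so areas/perimeters/island counts are preserved). So its area = 321.44 mm². Layer 32 (z = 10.24): the 17.5×11 cube contributes its full rectangle (area 192.50 mm²); the cylinder at (0, 1) does not reach this height (z outside [18, 21.5]); the cylinder at (3.5, 11) is not intersected at this z (z outside [17.5, 23]); Merging all regions: only the 17.5×11 cube is present, so the union is just that shape — area = 192.50 mm²; (rotated 10° about Z; rotation is an isometry so areas/perimeters/island counts are preserved). So its area = 192.50 mm². Layer 57 is larger (321.44 vs 192.50 mm²).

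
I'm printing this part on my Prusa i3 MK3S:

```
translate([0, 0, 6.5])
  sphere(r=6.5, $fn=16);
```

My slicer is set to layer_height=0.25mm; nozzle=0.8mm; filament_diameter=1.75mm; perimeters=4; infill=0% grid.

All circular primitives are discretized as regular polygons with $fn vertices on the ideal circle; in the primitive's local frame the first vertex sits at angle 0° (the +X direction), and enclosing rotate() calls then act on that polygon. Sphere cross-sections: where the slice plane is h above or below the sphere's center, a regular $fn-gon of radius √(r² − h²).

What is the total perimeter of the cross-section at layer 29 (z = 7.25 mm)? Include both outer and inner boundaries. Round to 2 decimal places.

40.31 mm

At z = 7.25 mm: the sphere: section is a regular 16-gon, circumradius = √(r²−h²) = √(6.5²−0.75²) = 6.457 (perimeter = 2·16·6.457·sin(180°/16) = 40.31 mm). Overall, the cross-section is a single solid region. Total boundary length (outer) = 40.31 mm.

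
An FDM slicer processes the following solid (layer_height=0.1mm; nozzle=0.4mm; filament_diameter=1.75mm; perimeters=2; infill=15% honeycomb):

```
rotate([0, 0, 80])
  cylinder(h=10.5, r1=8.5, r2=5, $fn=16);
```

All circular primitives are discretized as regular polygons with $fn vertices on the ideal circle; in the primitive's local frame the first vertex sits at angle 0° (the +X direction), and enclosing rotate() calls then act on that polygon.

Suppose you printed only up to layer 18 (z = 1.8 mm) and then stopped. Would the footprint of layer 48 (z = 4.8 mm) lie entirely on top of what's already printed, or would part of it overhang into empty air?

Compare the two slices. At z = 1.8: the cone contributes a regular 16-gon of circumradius 7.900 (interpolated between r1=8.5 and r2=5 at t=0.171) (area = (16/2)·7.900²·sin(360°/16) = 191.07 mm²); (whole slice rotated 80° about Z — lengths, areas and connectivity unchanged). At z = 4.8: the cone: at t=0.457 of its height the radius interpolates to r₁+(r₂−r₁)t = 6.900, giving a regular 16-gon of that circumradius (area = (16/2)·6.900²·sin(360°/16) = 145.76 mm²); (whole slice rotated 80° about Z — lengths, areas and connectivity unchanged). Checking containment: the cross-section at z = 4.8 is a subset of the cross-section at z = 1.8.

entirely on top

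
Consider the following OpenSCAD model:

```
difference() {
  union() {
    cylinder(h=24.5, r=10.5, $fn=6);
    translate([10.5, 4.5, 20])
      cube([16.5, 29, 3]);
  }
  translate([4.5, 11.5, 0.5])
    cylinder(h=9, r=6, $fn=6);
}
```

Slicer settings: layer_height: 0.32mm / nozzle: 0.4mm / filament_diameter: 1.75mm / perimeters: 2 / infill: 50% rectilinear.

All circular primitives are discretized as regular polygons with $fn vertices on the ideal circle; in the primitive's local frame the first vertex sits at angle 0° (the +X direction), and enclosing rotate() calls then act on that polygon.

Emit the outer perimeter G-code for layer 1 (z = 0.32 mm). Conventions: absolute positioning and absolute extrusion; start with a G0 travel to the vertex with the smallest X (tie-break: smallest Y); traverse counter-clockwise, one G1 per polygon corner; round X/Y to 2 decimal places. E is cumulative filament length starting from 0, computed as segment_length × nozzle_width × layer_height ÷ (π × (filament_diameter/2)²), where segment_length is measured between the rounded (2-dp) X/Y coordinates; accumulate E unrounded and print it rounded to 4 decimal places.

At z = 0.32 mm: the r=10.5 cylinder gives a regular 6-gon of circumradius 10.5 (constant along its height); the cube at (10.5, 4.5) does not reach this height (z outside [20, 23]); Taking the union: only the r=10.5 cylinder is present, so the union is just that shape — 1 connected region; the cylinder at (4.5, 11.5) is not intersected at this z (z outside [0.5, 9.5]); Subtracting the remaining from the first: none of the subtracted shapes is present at this height, so that combined region is unchanged — 1 connected region. The outline is a single polygon with 6 vertices. Extrusion per mm of travel: 0.4 × 0.32 / (π × 0.875²) = 0.053216. Accumulating E over each segment gives final E = 3.3520.

G0 X-10.50 Y0.00 Z0.32
G1 X-5.25 Y-9.09 E0.5586
G1 X5.25 Y-9.09 E1.1174
G1 X10.50 Y0.00 E1.6760
G1 X5.25 Y9.09 E2.2346
G1 X-5.25 Y9.09 E2.7934
G1 X-10.50 Y0.00 E3.3520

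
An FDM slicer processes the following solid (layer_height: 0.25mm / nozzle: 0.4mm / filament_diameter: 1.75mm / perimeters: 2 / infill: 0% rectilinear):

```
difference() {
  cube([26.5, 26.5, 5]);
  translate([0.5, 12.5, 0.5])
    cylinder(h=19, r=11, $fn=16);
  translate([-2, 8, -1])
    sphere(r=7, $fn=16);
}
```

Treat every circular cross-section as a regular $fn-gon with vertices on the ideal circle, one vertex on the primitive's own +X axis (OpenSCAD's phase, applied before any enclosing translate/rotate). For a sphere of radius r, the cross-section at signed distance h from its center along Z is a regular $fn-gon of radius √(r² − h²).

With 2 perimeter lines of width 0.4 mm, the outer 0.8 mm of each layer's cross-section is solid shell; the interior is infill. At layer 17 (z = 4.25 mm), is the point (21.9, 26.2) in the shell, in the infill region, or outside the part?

shell

At z = 4.25 mm: the cube is present — its section is the full 26.5×26.5 rectangle; the r=11 cylinder at (0.5, 12.5) gives a regular 16-gon of circumradius 11 (constant along its height); the r=7 sphere at (-2, 8) contributes a regular 16-gon of circumradius √(7²−5.25²) = 4.630; Subtracting the remaining from the first: starting from the 26.5×26.5 cube, the r=11 cylinder at (0.5, 12.5) partially overlaps it — only the 196.17 mm² overlap (of its 370.44 mm²) is removed, clipping the outline; the r=7 sphere at (-2, 8) misses the remaining region (no effect) — 1 connected region. Overall, the cross-section is a single solid region. The nearest boundary edge runs (0.00, 26.50)→(26.50, 26.50); distance from the point to it = 0.30 mm. The point is inside the cross-section, 0.30 mm from the nearest boundary — within the 0.8 mm shell band (2 × 0.4).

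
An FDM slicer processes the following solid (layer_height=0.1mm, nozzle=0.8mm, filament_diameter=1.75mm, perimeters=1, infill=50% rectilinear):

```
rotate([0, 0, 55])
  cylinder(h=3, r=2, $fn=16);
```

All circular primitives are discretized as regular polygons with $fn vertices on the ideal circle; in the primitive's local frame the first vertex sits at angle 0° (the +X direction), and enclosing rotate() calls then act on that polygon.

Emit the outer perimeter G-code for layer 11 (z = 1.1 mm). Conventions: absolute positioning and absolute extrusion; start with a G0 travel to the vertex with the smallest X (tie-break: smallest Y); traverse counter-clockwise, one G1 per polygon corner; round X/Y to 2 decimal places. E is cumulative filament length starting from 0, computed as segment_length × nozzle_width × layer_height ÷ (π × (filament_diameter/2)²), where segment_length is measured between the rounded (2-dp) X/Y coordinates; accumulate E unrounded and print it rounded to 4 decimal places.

G0 X-1.97 Y-0.35 Z1.10
G1 X-1.69 Y-1.07 E0.0257
G1 X-1.15 Y-1.64 E0.0518
G1 X-0.43 Y-1.95 E0.0779
G1 X0.35 Y-1.97 E0.1038
G1 X1.07 Y-1.69 E0.1295
G1 X1.64 Y-1.15 E0.1556
G1 X1.95 Y-0.43 E0.1817
G1 X1.97 Y0.35 E0.2077
G1 X1.69 Y1.07 E0.2334
G1 X1.15 Y1.64 E0.2595
G1 X0.43 Y1.95 E0.2855
G1 X-0.35 Y1.97 E0.3115
G1 X-1.07 Y1.69 E0.3372
G1 X-1.64 Y1.15 E0.3633
G1 X-1.95 Y0.43 E0.3894
G1 X-1.97 Y-0.35 E0.4153

At z = 1.1 mm: the r=2 cylinder gives a regular 16-gon of circumradius 2 (constant along its height); (rotated 55° about Z; rotation is an isometry so areas/perimeters/island counts are preserved). The outline is a single polygon with 16 vertices. Extrusion per mm of travel: 0.8 × 0.1 / (π × 0.875²) = 0.033260. Accumulating E over each segment gives final E = 0.4153.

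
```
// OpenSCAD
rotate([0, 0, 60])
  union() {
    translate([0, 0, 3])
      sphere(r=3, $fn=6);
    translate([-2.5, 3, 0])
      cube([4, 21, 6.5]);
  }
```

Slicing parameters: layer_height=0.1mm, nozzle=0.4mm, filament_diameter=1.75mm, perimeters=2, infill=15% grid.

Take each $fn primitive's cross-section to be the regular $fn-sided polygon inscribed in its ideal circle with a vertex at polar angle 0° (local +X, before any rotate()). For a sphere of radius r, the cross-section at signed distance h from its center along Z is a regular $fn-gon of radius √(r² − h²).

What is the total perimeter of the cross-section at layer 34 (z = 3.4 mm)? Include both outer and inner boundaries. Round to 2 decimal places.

At z = 3.4 mm: the r=3 sphere slices to a regular 6-gon of circumradius 2.973 (√(r²−h²) with h=0.4 from center) (perimeter = 2·6·2.973·sin(180°/6) = 17.84 mm); the cube at (-2.5, 3) is present — its section is the full 4×21 rectangle (perimeter 50.00 mm); Taking the union: the 2 present regions are separate (no shared area or edge), so areas and boundary lengths simply add and each stays a separate island — boundary = 67.84 mm; (whole slice rotated 60° about Z — lengths, areas and connectivity unchanged). Overall, the cross-section has 2 separate islands. Total boundary length (outer) = 67.84 mm.

67.84 mm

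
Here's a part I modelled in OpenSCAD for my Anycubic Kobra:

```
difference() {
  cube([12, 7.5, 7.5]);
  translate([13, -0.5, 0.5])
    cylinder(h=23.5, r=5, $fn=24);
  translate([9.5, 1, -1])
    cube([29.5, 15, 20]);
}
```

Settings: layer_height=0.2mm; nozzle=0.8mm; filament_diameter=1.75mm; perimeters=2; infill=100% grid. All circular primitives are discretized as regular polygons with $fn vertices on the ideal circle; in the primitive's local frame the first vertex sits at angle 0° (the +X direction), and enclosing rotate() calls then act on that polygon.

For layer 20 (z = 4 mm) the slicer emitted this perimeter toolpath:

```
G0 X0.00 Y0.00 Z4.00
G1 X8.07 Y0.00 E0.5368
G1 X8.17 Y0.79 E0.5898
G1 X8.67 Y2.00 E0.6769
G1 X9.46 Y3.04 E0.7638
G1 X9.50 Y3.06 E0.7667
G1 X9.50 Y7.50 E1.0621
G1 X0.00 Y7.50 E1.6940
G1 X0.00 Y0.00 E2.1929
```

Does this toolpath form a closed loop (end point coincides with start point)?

Start point (G0): (0.00, 0.00). End point (last G1): the path returns to the start — closed.

yes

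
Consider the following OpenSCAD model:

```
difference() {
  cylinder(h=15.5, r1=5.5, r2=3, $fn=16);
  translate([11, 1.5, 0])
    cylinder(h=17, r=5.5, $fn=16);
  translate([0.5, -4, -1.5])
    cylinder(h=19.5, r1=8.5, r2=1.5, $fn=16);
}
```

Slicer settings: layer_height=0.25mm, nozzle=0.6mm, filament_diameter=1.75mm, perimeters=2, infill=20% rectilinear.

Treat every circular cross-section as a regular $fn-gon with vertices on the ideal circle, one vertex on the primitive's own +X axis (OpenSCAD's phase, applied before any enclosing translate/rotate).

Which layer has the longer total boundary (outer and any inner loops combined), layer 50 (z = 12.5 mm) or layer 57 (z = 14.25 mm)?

Layer 50 (z = 12.5): the cone contributes a regular 16-gon of circumradius 3.484 (interpolated between r1=5.5 and r2=3 at t=0.806) (perimeter = 2·16·3.484·sin(180°/16) = 21.75 mm); the r=5.5 cylinder at (11, 1.5) gives a regular 16-gon of circumradius 5.5 (constant along its height) (perimeter = 2·16·5.500·sin(180°/16) = 34.34 mm); the cone at (0.5, -4): at t=0.718 of its height the radius interpolates to r₁+(r₂−r₁)t = 3.474, giving a regular 16-gon of that circumradius (perimeter = 2·16·3.474·sin(180°/16) = 21.69 mm); Taking the first minus the rest: starting from the cone, the r=5.5 cylinder at (11, 1.5) misses the remaining region (no effect); the cone at (0.5, -4) partially overlaps it — only the 11.05 mm² overlap (of its 36.96 mm²) is removed, clipping the outline — boundary = 21.76 mm. So its perimeter = 21.76 mm. Layer 57 (z = 14.25): the cone (r1=5.5→r2=3) has section circumradius 3.202 here — a regular 16-gon (perimeter = 2·16·3.202·sin(180°/16) = 19.99 mm); the r=5.5 cylinder at (11, 1.5) contributes a regular 16-gon of circumradius 5.5 (perimeter = 2·16·5.500·sin(180°/16) = 34.34 mm); the cone at (0.5, -4) (r1=8.5→r2=1.5) has section circumradius 2.846 here — a regular 16-gon (perimeter = 2·16·2.846·sin(180°/16) = 17.77 mm); Subtracting the remaining from the first: starting from the cone, the r=5.5 cylinder at (11, 1.5) misses the remaining region (no effect); the cone at (0.5, -4) partially overlaps it — only the 5.89 mm² overlap (of its 24.80 mm²) is removed, clipping the outline — boundary = 20.13 mm. So its perimeter = 20.13 mm. Layer 50 is larger (21.76 vs 20.13 mm).

layer 50 (z = 12.5 mm)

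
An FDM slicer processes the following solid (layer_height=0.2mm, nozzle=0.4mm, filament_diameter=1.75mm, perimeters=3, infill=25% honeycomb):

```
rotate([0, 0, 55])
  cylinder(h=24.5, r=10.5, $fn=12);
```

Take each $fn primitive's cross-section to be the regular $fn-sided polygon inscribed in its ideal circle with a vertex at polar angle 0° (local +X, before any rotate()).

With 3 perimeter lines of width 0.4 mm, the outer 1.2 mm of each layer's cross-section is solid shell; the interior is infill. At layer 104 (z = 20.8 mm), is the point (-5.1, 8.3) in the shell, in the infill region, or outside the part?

At z = 20.8 mm: the cylinder: section is a regular 12-gon, circumradius r=10.5; (whole slice rotated 55° about Z — lengths, areas and connectivity unchanged). Overall, the cross-section is a single solid region. Undo the 55° rotation: the query point maps to (3.874, 8.938) in the un-rotated model frame. The nearest boundary edge runs (5.25, 9.09)→(0.00, 10.50); distance from the point to it = 0.51 mm. The point is inside the cross-section, 0.51 mm from the nearest boundary — within the 1.2 mm shell band (3 × 0.4).

shell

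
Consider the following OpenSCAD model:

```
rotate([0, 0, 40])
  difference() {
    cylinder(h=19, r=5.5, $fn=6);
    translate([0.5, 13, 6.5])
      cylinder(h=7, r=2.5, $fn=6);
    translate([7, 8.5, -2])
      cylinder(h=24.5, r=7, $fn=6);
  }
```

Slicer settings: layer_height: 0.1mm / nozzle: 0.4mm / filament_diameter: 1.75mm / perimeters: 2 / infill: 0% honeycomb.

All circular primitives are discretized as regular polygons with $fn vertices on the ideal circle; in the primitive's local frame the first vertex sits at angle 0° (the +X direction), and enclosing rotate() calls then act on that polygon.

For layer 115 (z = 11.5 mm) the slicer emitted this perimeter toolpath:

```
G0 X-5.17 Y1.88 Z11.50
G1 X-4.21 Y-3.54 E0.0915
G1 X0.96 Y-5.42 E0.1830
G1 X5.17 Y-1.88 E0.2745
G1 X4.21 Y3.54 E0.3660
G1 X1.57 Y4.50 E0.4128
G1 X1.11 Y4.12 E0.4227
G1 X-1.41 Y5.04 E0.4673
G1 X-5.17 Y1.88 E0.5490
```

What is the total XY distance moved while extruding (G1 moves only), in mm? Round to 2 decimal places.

Sum the Euclidean lengths of each G1 segment: total = 33.01 mm.

33.01 mm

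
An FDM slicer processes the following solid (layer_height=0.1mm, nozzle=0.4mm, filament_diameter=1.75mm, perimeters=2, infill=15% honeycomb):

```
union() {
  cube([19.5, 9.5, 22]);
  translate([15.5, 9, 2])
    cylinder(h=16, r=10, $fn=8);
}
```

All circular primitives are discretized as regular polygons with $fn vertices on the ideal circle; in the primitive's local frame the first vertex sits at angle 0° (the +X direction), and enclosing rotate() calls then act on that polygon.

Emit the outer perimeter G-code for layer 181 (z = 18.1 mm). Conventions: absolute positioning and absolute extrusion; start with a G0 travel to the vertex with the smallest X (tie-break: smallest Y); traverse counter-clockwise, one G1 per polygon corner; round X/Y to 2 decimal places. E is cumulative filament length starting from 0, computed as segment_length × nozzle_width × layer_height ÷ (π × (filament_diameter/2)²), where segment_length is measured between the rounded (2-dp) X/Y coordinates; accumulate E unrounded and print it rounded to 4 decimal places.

G0 X0.00 Y0.00 Z18.10
G1 X19.50 Y0.00 E0.3243
G1 X19.50 Y9.50 E0.4823
G1 X0.00 Y9.50 E0.8066
G1 X0.00 Y0.00 E0.9645

At z = 18.1 mm: the cube is present — its section is the full 19.5×9.5 rectangle; the cylinder at (15.5, 9) is not intersected at this z (z outside [2, 18]); Combining (union): only the 19.5×9.5 cube is present, so the union is just that shape — 1 connected region. The outline is a single polygon with 4 vertices. Extrusion per mm of travel: 0.4 × 0.1 / (π × 0.875²) = 0.016630. Accumulating E over each segment gives final E = 0.9645.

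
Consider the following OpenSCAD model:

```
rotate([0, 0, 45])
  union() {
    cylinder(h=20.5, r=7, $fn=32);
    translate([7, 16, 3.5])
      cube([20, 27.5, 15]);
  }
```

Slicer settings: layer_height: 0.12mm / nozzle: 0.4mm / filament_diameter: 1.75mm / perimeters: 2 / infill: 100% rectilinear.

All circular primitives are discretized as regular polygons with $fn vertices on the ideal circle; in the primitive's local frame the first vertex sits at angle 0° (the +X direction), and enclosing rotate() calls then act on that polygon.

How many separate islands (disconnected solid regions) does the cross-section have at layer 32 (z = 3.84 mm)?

2

At z = 3.84 mm: the cylinder: section is a regular 32-gon, circumradius r=7; the 20×27.5 cube at (7, 16) contributes its full rectangle; Merging all regions: the 2 present regions are separate (no shared area or edge), so areas and boundary lengths simply add and each stays a separate island — 2 connected regions; (rotated 45° about Z; rotation is an isometry so areas/perimeters/island counts are preserved). Overall, the cross-section has 2 separate islands. Island count = 2.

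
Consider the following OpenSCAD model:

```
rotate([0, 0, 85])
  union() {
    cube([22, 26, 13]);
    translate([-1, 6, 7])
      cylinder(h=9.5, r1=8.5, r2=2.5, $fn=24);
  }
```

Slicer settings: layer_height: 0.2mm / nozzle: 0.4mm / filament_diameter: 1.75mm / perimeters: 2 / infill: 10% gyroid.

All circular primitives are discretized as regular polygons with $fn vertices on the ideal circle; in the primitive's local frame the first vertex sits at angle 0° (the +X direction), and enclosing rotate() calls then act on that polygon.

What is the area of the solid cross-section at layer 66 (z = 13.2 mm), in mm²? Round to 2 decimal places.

At z = 13.2 mm: the cube does not reach this height (z outside [0, 13]); the cone at (-1, 6) (r1=8.5→r2=2.5) has section circumradius 4.584 here — a regular 24-gon (area = (24/2)·4.584²·sin(360°/24) = 65.27 mm²); Taking the union: only the cone at (-1, 6) is present, so the union is just that shape — area = 65.27 mm²; (whole slice rotated 85° about Z — lengths, areas and connectivity unchanged). Overall, the cross-section is a single solid region. Net area = 65.27 mm².

65.27 mm²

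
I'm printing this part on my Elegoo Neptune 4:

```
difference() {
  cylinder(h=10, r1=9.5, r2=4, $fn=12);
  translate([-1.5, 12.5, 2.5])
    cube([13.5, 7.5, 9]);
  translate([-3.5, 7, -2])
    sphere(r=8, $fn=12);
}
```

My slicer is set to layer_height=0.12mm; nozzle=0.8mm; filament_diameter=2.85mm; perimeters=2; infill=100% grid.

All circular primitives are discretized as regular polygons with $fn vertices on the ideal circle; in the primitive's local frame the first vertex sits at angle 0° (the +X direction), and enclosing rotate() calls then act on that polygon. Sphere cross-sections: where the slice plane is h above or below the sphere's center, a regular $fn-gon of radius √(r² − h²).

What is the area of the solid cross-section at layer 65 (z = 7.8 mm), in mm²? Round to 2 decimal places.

At z = 7.8 mm: the cone contributes a regular 12-gon of circumradius 5.210 (interpolated between r1=9.5 and r2=4 at t=0.780) (area = (12/2)·5.210²·sin(360°/12) = 81.43 mm²); the cube at (-1.5, 12.5) is present — its section is the full 13.5×7.5 rectangle (area 101.25 mm²); the sphere at (-3.5, 7) is not intersected at this z (|z−center|=9.800 > r=8); Taking the first minus the rest: starting from the cone (81.43 mm²), the 13.5×7.5 cube at (-1.5, 12.5) misses the remaining region (no effect) — area = 81.43 mm². Overall, the cross-section is a single solid region. Net area = 81.43 mm².

81.43 mm²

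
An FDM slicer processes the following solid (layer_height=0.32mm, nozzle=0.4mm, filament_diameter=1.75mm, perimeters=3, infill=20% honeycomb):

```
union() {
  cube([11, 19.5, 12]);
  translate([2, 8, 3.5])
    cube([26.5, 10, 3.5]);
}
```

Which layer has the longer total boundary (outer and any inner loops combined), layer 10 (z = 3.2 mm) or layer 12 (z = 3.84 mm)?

layer 12 (z = 3.84 mm)

Layer 10 (z = 3.2): the cube (footprint 11×19.5) is included at this height (perimeter 61.00 mm); the cube at (2, 8) is absent (z outside [3.5, 7]); Taking the union: only the 11×19.5 cube is present, so the union is just that shape — boundary = 61.00 mm. So its perimeter = 61.00 mm. Layer 12 (z = 3.84): the cube (footprint 11×19.5) is included at this height (perimeter 61.00 mm); the 26.5×10 cube at (2, 8) contributes its full rectangle (perimeter 73.00 mm); Taking the union: the regions partially overlap (shared area 90.00 mm²), so the edge portions inside another operand are dropped and the merged outline is re-measured after clipping — boundary = 96.00 mm. So its perimeter = 96.00 mm. Layer 12 is larger (96.00 vs 61.00 mm).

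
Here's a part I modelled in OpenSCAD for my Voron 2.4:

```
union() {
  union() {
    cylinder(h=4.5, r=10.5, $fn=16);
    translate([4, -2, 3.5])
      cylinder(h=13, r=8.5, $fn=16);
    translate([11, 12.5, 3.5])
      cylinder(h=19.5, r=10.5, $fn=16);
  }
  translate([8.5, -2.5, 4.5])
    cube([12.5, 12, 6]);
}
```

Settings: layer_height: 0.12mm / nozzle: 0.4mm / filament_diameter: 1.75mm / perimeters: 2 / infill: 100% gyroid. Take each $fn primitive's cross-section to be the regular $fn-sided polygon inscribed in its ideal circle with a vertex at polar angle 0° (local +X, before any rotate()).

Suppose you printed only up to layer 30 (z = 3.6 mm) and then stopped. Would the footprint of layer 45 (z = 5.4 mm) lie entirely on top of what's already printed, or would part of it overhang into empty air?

Compare the two slices. At z = 3.6: the r=10.5 cylinder contributes a regular 16-gon of circumradius 10.5 (area = (16/2)·10.500²·sin(360°/16) = 337.53 mm²); the r=8.5 cylinder at (4, -2) contributes a regular 16-gon of circumradius 8.5 (area = (16/2)·8.500²·sin(360°/16) = 221.19 mm²); the r=10.5 cylinder at (11, 12.5) gives a regular 16-gon of circumradius 10.5 (constant along its height) (area = (16/2)·10.500²·sin(360°/16) = 337.53 mm²); Combining (union): the regions partially overlap — summed areas 896.24 mm² minus the doubly-counted overlap 223.53 mm² gives 672.72 mm² — area = 672.72 mm²; the cube at (8.5, -2.5) does not reach this height (z outside [4.5, 10.5]); Merging all regions: only that combined region is present, so the union is just that shape — area = 672.72 mm². At z = 5.4: the cylinder is not intersected at this z (z outside [0, 4.5]); the r=8.5 cylinder at (4, -2) gives a regular 16-gon of circumradius 8.5 (constant along its height) (area = (16/2)·8.500²·sin(360°/16) = 221.19 mm²); the r=10.5 cylinder at (11, 12.5) contributes a regular 16-gon of circumradius 10.5 (area = (16/2)·10.500²·sin(360°/16) = 337.53 mm²); Taking the union: the regions partially overlap — summed areas 558.72 mm² minus the doubly-counted overlap 17.23 mm² gives 541.49 mm² — area = 541.49 mm²; the cube at (8.5, -2.5) is present — its section is the full 12.5×12 rectangle (area 150.00 mm²); Merging all regions: the regions partially overlap — summed areas 691.49 mm² minus the doubly-counted overlap 88.79 mm² gives 602.70 mm² — area = 602.70 mm². Checking containment: at z = 5.4 the cross-section extends beyond the z = 3.6 cross-section by about 61.21 mm².

part overhangs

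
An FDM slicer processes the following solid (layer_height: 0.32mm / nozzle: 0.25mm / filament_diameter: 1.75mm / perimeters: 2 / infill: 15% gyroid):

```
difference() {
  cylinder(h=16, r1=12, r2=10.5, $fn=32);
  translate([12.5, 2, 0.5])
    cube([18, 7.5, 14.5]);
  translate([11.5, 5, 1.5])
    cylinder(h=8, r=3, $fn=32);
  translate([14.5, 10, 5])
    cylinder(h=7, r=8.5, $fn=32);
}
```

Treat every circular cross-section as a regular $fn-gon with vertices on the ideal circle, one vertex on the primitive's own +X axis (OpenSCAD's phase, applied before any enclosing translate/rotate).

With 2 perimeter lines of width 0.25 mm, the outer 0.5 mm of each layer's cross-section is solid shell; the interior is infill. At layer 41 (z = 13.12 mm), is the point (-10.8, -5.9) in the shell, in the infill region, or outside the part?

At z = 13.12 mm: the cone: at t=0.820 of its height the radius interpolates to r₁+(r₂−r₁)t = 10.770, giving a regular 32-gon of that circumradius; the cube at (12.5, 2) (footprint 18×7.5) is included at this height; the cylinder at (11.5, 5) is absent (z outside [1.5, 9.5]); the cylinder at (14.5, 10) is not intersected at this z (z outside [5, 12]); After the difference (first − rest): starting from the cone, the 18×7.5 cube at (12.5, 2) misses the remaining region (no effect) — 1 connected region. Overall, the cross-section is a single solid region. The nearest boundary edge runs (-8.95, -5.98)→(-9.95, -4.12); distance from the point to it = 1.59 mm. The point is not inside any of the regions above, so it lies outside the cross-section (1.59 mm from the nearest boundary).

outside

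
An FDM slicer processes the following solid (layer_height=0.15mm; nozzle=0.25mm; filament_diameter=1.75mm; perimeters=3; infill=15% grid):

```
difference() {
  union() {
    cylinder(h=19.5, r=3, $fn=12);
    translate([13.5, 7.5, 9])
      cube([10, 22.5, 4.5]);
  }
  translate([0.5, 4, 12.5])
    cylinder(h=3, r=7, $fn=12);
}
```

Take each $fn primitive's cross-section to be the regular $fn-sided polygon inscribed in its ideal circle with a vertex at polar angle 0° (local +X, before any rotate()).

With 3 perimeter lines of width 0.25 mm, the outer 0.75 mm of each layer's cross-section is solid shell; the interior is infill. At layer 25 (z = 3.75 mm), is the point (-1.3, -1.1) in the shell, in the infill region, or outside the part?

At z = 3.75 mm: the r=3 cylinder contributes a regular 12-gon of circumradius 3; the cube at (13.5, 7.5) does not reach this height (z outside [9, 13.5]); Combining (union): only the r=3 cylinder is present, so the union is just that shape — 1 connected region; the cylinder at (0.5, 4) does not reach this height (z outside [12.5, 15.5]); Taking the first minus the rest: none of the subtracted shapes is present at this height, so that combined region is unchanged — 1 connected region. Overall, the cross-section is a single solid region. The nearest boundary edge runs (-2.60, -1.50)→(-1.50, -2.60); distance from the point to it = 1.20 mm. The point is inside the cross-section and 1.20 mm from the nearest boundary — more than the 0.75 mm shell width (3 × 0.25), so it's in the infill interior.

infill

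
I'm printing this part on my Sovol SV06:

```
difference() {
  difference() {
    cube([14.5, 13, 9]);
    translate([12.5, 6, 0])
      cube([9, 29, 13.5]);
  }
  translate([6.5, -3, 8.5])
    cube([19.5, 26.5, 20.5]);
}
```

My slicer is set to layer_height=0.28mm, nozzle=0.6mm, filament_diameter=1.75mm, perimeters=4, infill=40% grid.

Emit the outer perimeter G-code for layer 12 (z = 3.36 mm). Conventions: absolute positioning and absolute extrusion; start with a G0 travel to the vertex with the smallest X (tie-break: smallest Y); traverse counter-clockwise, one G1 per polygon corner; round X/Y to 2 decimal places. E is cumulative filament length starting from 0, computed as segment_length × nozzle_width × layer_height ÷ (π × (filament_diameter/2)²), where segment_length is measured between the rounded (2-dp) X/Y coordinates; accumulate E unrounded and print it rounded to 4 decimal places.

G0 X0.00 Y0.00 Z3.36
G1 X14.50 Y0.00 E1.0128
G1 X14.50 Y6.00 E1.4318
G1 X12.50 Y6.00 E1.5715
G1 X12.50 Y13.00 E2.0605
G1 X0.00 Y13.00 E2.9335
G1 X0.00 Y0.00 E3.8415

At z = 3.36 mm: the cube (footprint 14.5×13) is included at this height; the 9×29 cube at (12.5, 6) contributes its full rectangle; Subtracting the remaining from the first: starting from the 14.5×13 cube, the 9×29 cube at (12.5, 6) partially overlaps it — only the 14.00 mm² overlap (of its 261.00 mm²) is removed, clipping the outline — 1 connected region; the cube at (6.5, -3) is not intersected at this z (z outside [8.5, 29]); After the difference (first − rest): none of the subtracted shapes is present at this height, so the result so far is unchanged — 1 connected region. The outline is a single polygon with 6 vertices. Extrusion per mm of travel: 0.6 × 0.28 / (π × 0.875²) = 0.069846. Accumulating E over each segment gives final E = 3.8415.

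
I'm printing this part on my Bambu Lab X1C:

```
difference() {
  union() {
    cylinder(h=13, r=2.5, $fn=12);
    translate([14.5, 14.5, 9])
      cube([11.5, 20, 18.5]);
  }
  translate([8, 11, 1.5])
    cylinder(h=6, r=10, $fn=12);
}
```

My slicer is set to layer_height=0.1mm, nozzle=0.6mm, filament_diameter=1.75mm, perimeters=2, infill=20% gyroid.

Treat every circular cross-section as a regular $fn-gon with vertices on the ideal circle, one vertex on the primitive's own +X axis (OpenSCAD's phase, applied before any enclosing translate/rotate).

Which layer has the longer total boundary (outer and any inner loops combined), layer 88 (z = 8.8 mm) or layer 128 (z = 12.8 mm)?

layer 128 (z = 12.8 mm)

Layer 88 (z = 8.8): the r=2.5 cylinder gives a regular 12-gon of circumradius 2.5 (constant along its height) (perimeter = 2·12·2.500·sin(180°/12) = 15.53 mm); the cube at (14.5, 14.5) is absent (z outside [9, 27.5]); Combining (union): only the r=2.5 cylinder is present, so the union is just that shape — boundary = 15.53 mm; the cylinder at (8, 11) does not reach this height (z outside [1.5, 7.5]); Taking the first minus the rest: none of the subtracted shapes is present at this height, so that combined region is unchanged — boundary = 15.53 mm. So its perimeter = 15.53 mm. Layer 128 (z = 12.8): the r=2.5 cylinder contributes a regular 12-gon of circumradius 2.5 (perimeter = 2·12·2.500·sin(180°/12) = 15.53 mm); the 11.5×20 cube at (14.5, 14.5) contributes its full rectangle (perimeter 63.00 mm); Combining (union): the 2 present regions are separate (no shared area or edge), so areas and boundary lengths simply add and each stays a separate island — boundary = 78.53 mm; the cylinder at (8, 11) is absent (z outside [1.5, 7.5]); After the difference (first − rest): none of the subtracted shapes is present at this height, so that combined region is unchanged — boundary = 78.53 mm. So its perimeter = 78.53 mm. Layer 128 is larger (78.53 vs 15.53 mm).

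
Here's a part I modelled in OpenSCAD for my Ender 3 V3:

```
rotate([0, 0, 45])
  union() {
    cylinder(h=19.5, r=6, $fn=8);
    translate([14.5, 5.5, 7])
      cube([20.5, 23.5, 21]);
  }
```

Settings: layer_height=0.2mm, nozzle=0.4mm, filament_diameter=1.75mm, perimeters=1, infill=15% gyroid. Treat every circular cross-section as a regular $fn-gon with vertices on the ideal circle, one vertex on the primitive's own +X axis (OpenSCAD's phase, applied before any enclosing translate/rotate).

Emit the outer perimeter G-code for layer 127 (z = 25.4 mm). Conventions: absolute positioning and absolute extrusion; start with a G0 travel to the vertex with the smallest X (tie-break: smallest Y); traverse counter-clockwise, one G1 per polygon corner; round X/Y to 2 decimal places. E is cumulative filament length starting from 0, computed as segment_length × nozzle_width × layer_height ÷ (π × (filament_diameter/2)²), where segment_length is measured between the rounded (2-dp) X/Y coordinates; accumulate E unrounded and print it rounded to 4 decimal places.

G0 X-10.25 Y30.76 Z25.40
G1 X6.36 Y14.14 E0.7815
G1 X20.86 Y28.64 E1.4636
G1 X4.24 Y45.25 E2.2451
G1 X-10.25 Y30.76 E2.9266

At z = 25.4 mm: the cylinder is absent (z outside [0, 19.5]); the cube at (14.5, 5.5) (footprint 20.5×23.5) is included at this height; Combining (union): only the 20.5×23.5 cube at (14.5, 5.5) is present, so the union is just that shape — 1 connected region; (rotated 45° about Z; rotation is an isometry so areas/perimeters/island counts are preserved). The outline is a single polygon with 4 vertices. Extrusion per mm of travel: 0.4 × 0.2 / (π × 0.875²) = 0.033260. Accumulating E over each segment gives final E = 2.9266.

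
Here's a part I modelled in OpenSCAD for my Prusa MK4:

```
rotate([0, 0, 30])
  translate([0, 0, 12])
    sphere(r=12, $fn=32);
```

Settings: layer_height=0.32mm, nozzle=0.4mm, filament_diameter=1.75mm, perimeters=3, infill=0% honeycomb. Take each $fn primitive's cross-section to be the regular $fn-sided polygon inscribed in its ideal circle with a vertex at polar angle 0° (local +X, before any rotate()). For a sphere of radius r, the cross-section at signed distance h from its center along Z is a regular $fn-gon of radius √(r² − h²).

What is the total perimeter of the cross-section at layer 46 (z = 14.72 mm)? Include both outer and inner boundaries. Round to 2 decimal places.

73.32 mm

At z = 14.72 mm: the sphere: section is a regular 32-gon, circumradius = √(r²−h²) = √(12²−2.72²) = 11.688 (perimeter = 2·32·11.688·sin(180°/32) = 73.32 mm); (rotated 30° about Z; rotation is an isometry so areas/perimeters/island counts are preserved). Overall, the cross-section is a single solid region. Total boundary length (outer) = 73.32 mm.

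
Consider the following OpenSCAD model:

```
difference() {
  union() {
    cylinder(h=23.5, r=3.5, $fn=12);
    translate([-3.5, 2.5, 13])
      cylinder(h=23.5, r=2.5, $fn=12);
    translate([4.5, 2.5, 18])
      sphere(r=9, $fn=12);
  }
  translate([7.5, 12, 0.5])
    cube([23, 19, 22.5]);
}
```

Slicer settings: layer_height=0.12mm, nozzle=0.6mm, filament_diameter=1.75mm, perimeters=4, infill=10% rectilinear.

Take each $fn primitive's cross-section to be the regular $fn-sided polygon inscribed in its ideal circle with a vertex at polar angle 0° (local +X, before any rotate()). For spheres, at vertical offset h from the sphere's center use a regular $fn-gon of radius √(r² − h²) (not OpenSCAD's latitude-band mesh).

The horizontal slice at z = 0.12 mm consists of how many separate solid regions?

At z = 0.12 mm: the r=3.5 cylinder gives a regular 12-gon of circumradius 3.5 (constant along its height); the cylinder at (-3.5, 2.5) is not intersected at this z (z outside [13, 36.5]); the sphere at (4.5, 2.5) does not reach this height (|z−center|=17.880 > r=9); Combining (union): only the r=3.5 cylinder is present, so the union is just that shape — 1 connected region; the cube at (7.5, 12) is not intersected at this z (z outside [0.5, 23]); Subtracting the remaining from the first: none of the subtracted shapes is present at this height, so that combined region is unchanged — 1 connected region. The result has 1 disconnected region.

1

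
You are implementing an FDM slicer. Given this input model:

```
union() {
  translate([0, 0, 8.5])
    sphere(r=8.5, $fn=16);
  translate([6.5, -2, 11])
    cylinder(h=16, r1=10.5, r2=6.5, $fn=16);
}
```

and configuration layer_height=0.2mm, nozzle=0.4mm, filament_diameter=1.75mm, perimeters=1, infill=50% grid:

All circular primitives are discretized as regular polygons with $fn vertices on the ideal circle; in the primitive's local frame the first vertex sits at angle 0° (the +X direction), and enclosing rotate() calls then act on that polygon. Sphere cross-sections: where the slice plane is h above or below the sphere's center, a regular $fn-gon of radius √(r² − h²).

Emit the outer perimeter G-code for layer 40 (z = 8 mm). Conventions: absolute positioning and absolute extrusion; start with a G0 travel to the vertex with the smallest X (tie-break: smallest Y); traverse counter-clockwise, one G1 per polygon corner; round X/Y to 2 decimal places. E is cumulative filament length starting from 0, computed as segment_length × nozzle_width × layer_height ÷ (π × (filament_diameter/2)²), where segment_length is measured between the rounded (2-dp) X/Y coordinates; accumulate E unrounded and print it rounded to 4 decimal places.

At z = 8 mm: the sphere: section is a regular 16-gon, circumradius = √(r²−h²) = √(8.5²−0.5²) = 8.485; the cone at (6.5, -2) does not reach this height (z outside [11, 27]); Combining (union): only the r=8.5 sphere is present, so the union is just that shape — 1 connected region. The outline is a single polygon with 16 vertices. Extrusion per mm of travel: 0.4 × 0.2 / (π × 0.875²) = 0.033260. Accumulating E over each segment gives final E = 1.7623.

G0 X-8.49 Y0.00 Z8.00
G1 X-7.84 Y-3.25 E0.1102
G1 X-6.00 Y-6.00 E0.2203
G1 X-3.25 Y-7.84 E0.3303
G1 X0.00 Y-8.49 E0.4406
G1 X3.25 Y-7.84 E0.5508
G1 X6.00 Y-6.00 E0.6609
G1 X7.84 Y-3.25 E0.7709
G1 X8.49 Y0.00 E0.8811
G1 X7.84 Y3.25 E0.9914
G1 X6.00 Y6.00 E1.1014
G1 X3.25 Y7.84 E1.2115
G1 X0.00 Y8.49 E1.3217
G1 X-3.25 Y7.84 E1.4320
G1 X-6.00 Y6.00 E1.5420
G1 X-7.84 Y3.25 E1.6521
G1 X-8.49 Y0.00 E1.7623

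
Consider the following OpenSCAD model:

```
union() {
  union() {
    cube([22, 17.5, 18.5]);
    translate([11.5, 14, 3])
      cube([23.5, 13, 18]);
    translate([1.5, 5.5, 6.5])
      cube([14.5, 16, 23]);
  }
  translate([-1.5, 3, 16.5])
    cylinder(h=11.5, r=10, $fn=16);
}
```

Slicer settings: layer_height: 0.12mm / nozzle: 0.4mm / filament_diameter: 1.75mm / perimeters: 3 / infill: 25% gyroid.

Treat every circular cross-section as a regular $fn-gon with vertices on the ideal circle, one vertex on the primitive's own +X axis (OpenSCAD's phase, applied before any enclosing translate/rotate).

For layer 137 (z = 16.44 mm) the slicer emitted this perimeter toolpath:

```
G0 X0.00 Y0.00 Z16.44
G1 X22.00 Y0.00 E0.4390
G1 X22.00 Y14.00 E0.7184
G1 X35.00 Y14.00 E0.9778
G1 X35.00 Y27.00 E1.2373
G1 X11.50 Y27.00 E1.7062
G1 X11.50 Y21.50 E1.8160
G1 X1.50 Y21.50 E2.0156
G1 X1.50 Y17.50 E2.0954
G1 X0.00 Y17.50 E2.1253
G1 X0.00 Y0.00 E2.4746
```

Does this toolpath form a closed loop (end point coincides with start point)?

yes

Start point (G0): (0.00, 0.00). End point (last G1): the path returns to the start — closed.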